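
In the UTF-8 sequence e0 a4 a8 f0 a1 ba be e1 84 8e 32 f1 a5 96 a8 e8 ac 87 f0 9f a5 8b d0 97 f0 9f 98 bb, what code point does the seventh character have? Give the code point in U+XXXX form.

Offset 0: leading byte 0xE0 = 11100000 → 3-byte char #1 = E0 A4 A8.
Offset 3: leading byte 0xF0 = 11110000 → 4-byte char #2 = F0 A1 BA BE.
Offset 7: leading byte 0xE1 = 11100001 → 3-byte char #3 = E1 84 8E.
Offset 10: leading byte 0x32 = 00110010 → 1-byte char #4 = 32.
Offset 11: leading byte 0xF1 = 11110001 → 4-byte char #5 = F1 A5 96 A8.
Offset 15: leading byte 0xE8 = 11101000 → 3-byte char #6 = E8 AC 87.
Offset 18: leading byte 0xF0 = 11110000 → 4-byte char #7 = F0 9F A5 8B.
Leading byte 0xF0 = 11110000 matches 11110xxx → 4-byte sequence.
Byte 1: 0xF0 = 11110000, payload 000 (3 bits).
Byte 2: 0x9F = 10011111 (10xxxxxx ✓), payload 011111.
Byte 3: 0xA5 = 10100101 (10xxxxxx ✓), payload 100101.
Byte 4: 0x8B = 10001011 (10xxxxxx ✓), payload 001011.
Concatenate: 000011111100101001011 = 0x1F94B (21 bits → U+1F94B).

U+1F94B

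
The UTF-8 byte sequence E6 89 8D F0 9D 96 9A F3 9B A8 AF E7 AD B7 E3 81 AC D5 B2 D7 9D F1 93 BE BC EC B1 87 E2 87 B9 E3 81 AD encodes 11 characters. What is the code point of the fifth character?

Offset 0: leading byte 0xE6 = 11100110 → 3-byte char #1 = E6 89 8D.
Offset 3: leading byte 0xF0 = 11110000 → 4-byte char #2 = F0 9D 96 9A.
Offset 7: leading byte 0xF3 = 11110011 → 4-byte char #3 = F3 9B A8 AF.
Offset 11: leading byte 0xE7 = 11100111 → 3-byte char #4 = E7 AD B7.
Offset 14: leading byte 0xE3 = 11100011 → 3-byte char #5 = E3 81 AC.
Leading byte 0xE3 = 11100011 matches 1110xxxx → 3-byte sequence.
Byte 1: 0xE3 = 11100011, payload 0011 (4 bits).
Byte 2: 0x81 = 10000001 (10xxxxxx ✓), payload 000001.
Byte 3: 0xAC = 10101100 (10xxxxxx ✓), payload 101100.
Concatenate: 0011000001101100 = 0x306C (16 bits → U+306C).

U+306C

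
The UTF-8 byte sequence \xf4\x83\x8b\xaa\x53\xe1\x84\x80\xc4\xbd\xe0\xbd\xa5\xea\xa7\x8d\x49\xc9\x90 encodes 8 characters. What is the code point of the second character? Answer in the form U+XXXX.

Offset 0: leading byte 0xF4 = 11110100 → 4-byte char #1 = F4 83 8B AA.
Offset 4: leading byte 0x53 = 01010011 → 1-byte char #2 = 53.
Leading byte 0x53 = 01010011 matches 0xxxxxxx → 1-byte sequence.
Byte 1: 0x53 = 01010011, payload 1010011 (7 bits).
Concatenate: 1010011 = 0x53 (7 bits → U+0053).

U+0053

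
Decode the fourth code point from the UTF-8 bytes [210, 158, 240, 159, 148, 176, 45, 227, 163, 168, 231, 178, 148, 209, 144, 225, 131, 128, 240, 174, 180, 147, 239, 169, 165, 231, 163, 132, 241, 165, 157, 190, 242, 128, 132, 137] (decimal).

U+38E8

Offset 0: leading byte 0xD2 = 11010010 → 2-byte char #1 = D2 9E.
Offset 2: leading byte 0xF0 = 11110000 → 4-byte char #2 = F0 9F 94 B0.
Offset 6: leading byte 0x2D = 00101101 → 1-byte char #3 = 2D.
Offset 7: leading byte 0xE3 = 11100011 → 3-byte char #4 = E3 A3 A8.
Leading byte 0xE3 = 11100011 matches 1110xxxx → 3-byte sequence.
Byte 1: 0xE3 = 11100011, payload 0011 (4 bits).
Byte 2: 0xA3 = 10100011 (10xxxxxx ✓), payload 100011.
Byte 3: 0xA8 = 10101000 (10xxxxxx ✓), payload 101000.
Concatenate: 0011100011101000 = 0x38E8 (16 bits → U+38E8).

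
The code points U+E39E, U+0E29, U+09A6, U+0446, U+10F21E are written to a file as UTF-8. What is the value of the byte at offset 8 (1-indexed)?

0xA6

1-indexed offset 8 is 0-indexed offset 7.
U+E39E → 3-byte form EE 8E 9E at offsets 0–2.
U+0E29 → 3-byte form E0 B8 A9 at offsets 3–5.
U+09A6 → 3-byte form E0 A6 A6 at offsets 6–8.
Offset 7 falls in char 3's range; it's byte 2 of E0 A6 A6 = 0xA6.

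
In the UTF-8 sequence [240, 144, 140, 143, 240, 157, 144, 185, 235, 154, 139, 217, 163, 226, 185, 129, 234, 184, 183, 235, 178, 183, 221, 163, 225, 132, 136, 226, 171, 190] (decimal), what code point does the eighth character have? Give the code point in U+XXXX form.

U+0763

Offset 0: leading byte 0xF0 = 11110000 → 4-byte char #1 = F0 90 8C 8F.
Offset 4: leading byte 0xF0 = 11110000 → 4-byte char #2 = F0 9D 90 B9.
Offset 8: leading byte 0xEB = 11101011 → 3-byte char #3 = EB 9A 8B.
Offset 11: leading byte 0xD9 = 11011001 → 2-byte char #4 = D9 A3.
Offset 13: leading byte 0xE2 = 11100010 → 3-byte char #5 = E2 B9 81.
Offset 16: leading byte 0xEA = 11101010 → 3-byte char #6 = EA B8 B7.
Offset 19: leading byte 0xEB = 11101011 → 3-byte char #7 = EB B2 B7.
Offset 22: leading byte 0xDD = 11011101 → 2-byte char #8 = DD A3.
Leading byte 0xDD = 11011101 matches 110xxxxx → 2-byte sequence.
Byte 1: 0xDD = 11011101, payload 11101 (5 bits).
Byte 2: 0xA3 = 10100011 (10xxxxxx ✓), payload 100011.
Concatenate: 11101100011 = 0x763 (11 bits → U+0763).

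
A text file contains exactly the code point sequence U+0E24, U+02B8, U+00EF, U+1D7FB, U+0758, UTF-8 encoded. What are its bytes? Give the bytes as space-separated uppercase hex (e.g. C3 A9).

E0 B8 A4 CA B8 C3 AF F0 9D 9F BB DD 98

U+0E24: 3-byte form → E0 B8 A4.
U+02B8: 2-byte form → CA B8.
U+00EF: 2-byte form → C3 AF.
U+1D7FB: 4-byte form → F0 9D 9F BB.
U+0758: 2-byte form → DD 98.
Concatenated (13 bytes): E0 B8 A4 CA B8 C3 AF F0 9D 9F BB DD 98.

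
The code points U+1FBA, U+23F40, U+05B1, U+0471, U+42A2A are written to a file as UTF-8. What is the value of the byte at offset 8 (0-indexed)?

U+1FBA → 3-byte form E1 BE BA at offsets 0–2.
U+23F40 → 4-byte form F0 A3 BD 80 at offsets 3–6.
U+05B1 → 2-byte form D6 B1 at offsets 7–8.
Offset 8 falls in char 3's range; it's byte 2 of D6 B1 = 0xB1.

0xB1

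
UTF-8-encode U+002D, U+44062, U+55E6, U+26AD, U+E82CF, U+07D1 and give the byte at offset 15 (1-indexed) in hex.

0x8F

1-indexed offset 15 is 0-indexed offset 14.
U+002D → 1-byte form 2D at offsets 0–0.
U+44062 → 4-byte form F1 84 81 A2 at offsets 1–4.
U+55E6 → 3-byte form E5 97 A6 at offsets 5–7.
U+26AD → 3-byte form E2 9A AD at offsets 8–10.
U+E82CF → 4-byte form F3 A8 8B 8F at offsets 11–14.
Offset 14 falls in char 5's range; it's byte 4 of F3 A8 8B 8F = 0x8F.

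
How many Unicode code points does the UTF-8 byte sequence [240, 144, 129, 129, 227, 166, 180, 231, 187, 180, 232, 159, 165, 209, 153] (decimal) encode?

5

Byte at offset 0: 0xF0 = 11110000 → 4-byte char (#1). Advance 4.
Byte at offset 4: 0xE3 = 11100011 → 3-byte char (#2). Advance 3.
Byte at offset 7: 0xE7 = 11100111 → 3-byte char (#3). Advance 3.
Byte at offset 10: 0xE8 = 11101000 → 3-byte char (#4). Advance 3.
Byte at offset 13: 0xD1 = 11010001 → 2-byte char (#5). Advance 2.
Reached end at offset 15 after 5 code points.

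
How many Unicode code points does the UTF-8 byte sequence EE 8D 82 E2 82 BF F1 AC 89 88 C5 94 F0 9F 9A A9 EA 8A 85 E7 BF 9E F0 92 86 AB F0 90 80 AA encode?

9

Byte at offset 0: 0xEE = 11101110 → 3-byte char (#1). Advance 3.
Byte at offset 3: 0xE2 = 11100010 → 3-byte char (#2). Advance 3.
Byte at offset 6: 0xF1 = 11110001 → 4-byte char (#3). Advance 4.
Byte at offset 10: 0xC5 = 11000101 → 2-byte char (#4). Advance 2.
Byte at offset 12: 0xF0 = 11110000 → 4-byte char (#5). Advance 4.
Byte at offset 16: 0xEA = 11101010 → 3-byte char (#6). Advance 3.
Byte at offset 19: 0xE7 = 11100111 → 3-byte char (#7). Advance 3.
Byte at offset 22: 0xF0 = 11110000 → 4-byte char (#8). Advance 4.
Byte at offset 26: 0xF0 = 11110000 → 4-byte char (#9). Advance 4.
Reached end at offset 30 after 9 code points.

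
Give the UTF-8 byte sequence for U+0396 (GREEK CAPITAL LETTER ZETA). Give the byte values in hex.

CE 96

U+0396 = 0x396 = 918 decimal. In range U+0080–U+07FF → 2-byte form: 110xxxxx 10xxxxxx.
Binary (11 bits): 01110010110.
Split 5+6: 01110 | 010110.
Byte 1: 11001110 = 0xCE.
Byte 2: 10010110 = 0x96.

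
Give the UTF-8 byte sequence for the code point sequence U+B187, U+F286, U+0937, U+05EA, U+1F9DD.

U+B187: 3-byte form → EB 86 87.
U+F286: 3-byte form → EF 8A 86.
U+0937: 3-byte form → E0 A4 B7.
U+05EA: 2-byte form → D7 AA.
U+1F9DD: 4-byte form → F0 9F A7 9D.
Concatenated (15 bytes): EB 86 87 EF 8A 86 E0 A4 B7 D7 AA F0 9F A7 9D.

EB 86 87 EF 8A 86 E0 A4 B7 D7 AA F0 9F A7 9D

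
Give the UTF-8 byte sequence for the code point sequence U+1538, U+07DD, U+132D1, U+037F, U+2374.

E1 94 B8 DF 9D F0 93 8B 91 CD BF E2 8D B4

U+1538: 3-byte form → E1 94 B8.
U+07DD: 2-byte form → DF 9D.
U+132D1: 4-byte form → F0 93 8B 91.
U+037F: 2-byte form → CD BF.
U+2374: 3-byte form → E2 8D B4.
Concatenated (14 bytes): E1 94 B8 DF 9D F0 93 8B 91 CD BF E2 8D B4.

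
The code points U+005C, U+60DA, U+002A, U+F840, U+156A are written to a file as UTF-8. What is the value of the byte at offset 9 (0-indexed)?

0x95

U+005C → 1-byte form 5C at offsets 0–0.
U+60DA → 3-byte form E6 83 9A at offsets 1–3.
U+002A → 1-byte form 2A at offsets 4–4.
U+F840 → 3-byte form EF A1 80 at offsets 5–7.
U+156A → 3-byte form E1 95 AA at offsets 8–10.
Offset 9 falls in char 5's range; it's byte 2 of E1 95 AA = 0x95.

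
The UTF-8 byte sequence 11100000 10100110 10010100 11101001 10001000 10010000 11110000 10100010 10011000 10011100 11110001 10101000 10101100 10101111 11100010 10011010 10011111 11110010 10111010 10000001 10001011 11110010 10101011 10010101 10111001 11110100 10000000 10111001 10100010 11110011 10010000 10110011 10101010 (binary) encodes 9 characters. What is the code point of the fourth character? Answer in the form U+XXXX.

Offset 0: leading byte 0xE0 = 11100000 → 3-byte char #1 = E0 A6 94.
Offset 3: leading byte 0xE9 = 11101001 → 3-byte char #2 = E9 88 90.
Offset 6: leading byte 0xF0 = 11110000 → 4-byte char #3 = F0 A2 98 9C.
Offset 10: leading byte 0xF1 = 11110001 → 4-byte char #4 = F1 A8 AC AF.
Leading byte 0xF1 = 11110001 matches 11110xxx → 4-byte sequence.
Byte 1: 0xF1 = 11110001, payload 001 (3 bits).
Byte 2: 0xA8 = 10101000 (10xxxxxx ✓), payload 101000.
Byte 3: 0xAC = 10101100 (10xxxxxx ✓), payload 101100.
Byte 4: 0xAF = 10101111 (10xxxxxx ✓), payload 101111.
Concatenate: 001101000101100101111 = 0x68B2F (21 bits → U+68B2F).

U+68B2F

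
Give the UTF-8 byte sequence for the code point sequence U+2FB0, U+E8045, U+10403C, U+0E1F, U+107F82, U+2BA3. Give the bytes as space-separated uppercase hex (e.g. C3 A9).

E2 BE B0 F3 A8 81 85 F4 84 80 BC E0 B8 9F F4 87 BE 82 E2 AE A3

U+2FB0: 3-byte form → E2 BE B0.
U+E8045: 4-byte form → F3 A8 81 85.
U+10403C: 4-byte form → F4 84 80 BC.
U+0E1F: 3-byte form → E0 B8 9F.
U+107F82: 4-byte form → F4 87 BE 82.
U+2BA3: 3-byte form → E2 AE A3.
Concatenated (21 bytes): E2 BE B0 F3 A8 81 85 F4 84 80 BC E0 B8 9F F4 87 BE 82 E2 AE A3.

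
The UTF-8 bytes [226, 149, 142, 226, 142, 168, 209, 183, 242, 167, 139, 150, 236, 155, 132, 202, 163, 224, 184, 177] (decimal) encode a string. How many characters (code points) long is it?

Byte at offset 0: 0xE2 = 11100010 → 3-byte char (#1). Advance 3.
Byte at offset 3: 0xE2 = 11100010 → 3-byte char (#2). Advance 3.
Byte at offset 6: 0xD1 = 11010001 → 2-byte char (#3). Advance 2.
Byte at offset 8: 0xF2 = 11110010 → 4-byte char (#4). Advance 4.
Byte at offset 12: 0xEC = 11101100 → 3-byte char (#5). Advance 3.
Byte at offset 15: 0xCA = 11001010 → 2-byte char (#6). Advance 2.
Byte at offset 17: 0xE0 = 11100000 → 3-byte char (#7). Advance 3.
Reached end at offset 20 after 7 code points.

7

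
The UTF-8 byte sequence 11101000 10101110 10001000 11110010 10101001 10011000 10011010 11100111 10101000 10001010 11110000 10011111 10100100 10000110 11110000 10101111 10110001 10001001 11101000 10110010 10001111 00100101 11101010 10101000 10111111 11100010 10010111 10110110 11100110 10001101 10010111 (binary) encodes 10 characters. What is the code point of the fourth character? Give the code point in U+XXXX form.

Offset 0: leading byte 0xE8 = 11101000 → 3-byte char #1 = E8 AE 88.
Offset 3: leading byte 0xF2 = 11110010 → 4-byte char #2 = F2 A9 98 9A.
Offset 7: leading byte 0xE7 = 11100111 → 3-byte char #3 = E7 A8 8A.
Offset 10: leading byte 0xF0 = 11110000 → 4-byte char #4 = F0 9F A4 86.
Leading byte 0xF0 = 11110000 matches 11110xxx → 4-byte sequence.
Byte 1: 0xF0 = 11110000, payload 000 (3 bits).
Byte 2: 0x9F = 10011111 (10xxxxxx ✓), payload 011111.
Byte 3: 0xA4 = 10100100 (10xxxxxx ✓), payload 100100.
Byte 4: 0x86 = 10000110 (10xxxxxx ✓), payload 000110.
Concatenate: 000011111100100000110 = 0x1F906 (21 bits → U+1F906).

U+1F906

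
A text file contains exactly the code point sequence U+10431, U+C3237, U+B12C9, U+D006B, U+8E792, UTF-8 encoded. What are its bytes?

U+10431: 4-byte form → F0 90 90 B1.
U+C3237: 4-byte form → F3 83 88 B7.
U+B12C9: 4-byte form → F2 B1 8B 89.
U+D006B: 4-byte form → F3 90 81 AB.
U+8E792: 4-byte form → F2 8E 9E 92.
Concatenated (20 bytes): F0 90 90 B1 F3 83 88 B7 F2 B1 8B 89 F3 90 81 AB F2 8E 9E 92.

F0 90 90 B1 F3 83 88 B7 F2 B1 8B 89 F3 90 81 AB F2 8E 9E 92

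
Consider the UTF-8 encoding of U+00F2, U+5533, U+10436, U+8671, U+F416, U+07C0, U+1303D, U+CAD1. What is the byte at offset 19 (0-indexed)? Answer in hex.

U+00F2 → 2-byte form C3 B2 at offsets 0–1.
U+5533 → 3-byte form E5 94 B3 at offsets 2–4.
U+10436 → 4-byte form F0 90 90 B6 at offsets 5–8.
U+8671 → 3-byte form E8 99 B1 at offsets 9–11.
U+F416 → 3-byte form EF 90 96 at offsets 12–14.
U+07C0 → 2-byte form DF 80 at offsets 15–16.
U+1303D → 4-byte form F0 93 80 BD at offsets 17–20.
Offset 19 falls in char 7's range; it's byte 3 of F0 93 80 BD = 0x80.

0x80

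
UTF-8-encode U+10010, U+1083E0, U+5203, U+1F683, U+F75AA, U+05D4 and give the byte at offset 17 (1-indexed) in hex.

0xB7

1-indexed offset 17 is 0-indexed offset 16.
U+10010 → 4-byte form F0 90 80 90 at offsets 0–3.
U+1083E0 → 4-byte form F4 88 8F A0 at offsets 4–7.
U+5203 → 3-byte form E5 88 83 at offsets 8–10.
U+1F683 → 4-byte form F0 9F 9A 83 at offsets 11–14.
U+F75AA → 4-byte form F3 B7 96 AA at offsets 15–18.
Offset 16 falls in char 5's range; it's byte 2 of F3 B7 96 AA = 0xB7.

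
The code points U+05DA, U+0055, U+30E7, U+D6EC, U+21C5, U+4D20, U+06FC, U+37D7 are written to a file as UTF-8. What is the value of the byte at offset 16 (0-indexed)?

U+05DA → 2-byte form D7 9A at offsets 0–1.
U+0055 → 1-byte form 55 at offsets 2–2.
U+30E7 → 3-byte form E3 83 A7 at offsets 3–5.
U+D6EC → 3-byte form ED 9B AC at offsets 6–8.
U+21C5 → 3-byte form E2 87 85 at offsets 9–11.
U+4D20 → 3-byte form E4 B4 A0 at offsets 12–14.
U+06FC → 2-byte form DB BC at offsets 15–16.
Offset 16 falls in char 7's range; it's byte 2 of DB BC = 0xBC.

0xBC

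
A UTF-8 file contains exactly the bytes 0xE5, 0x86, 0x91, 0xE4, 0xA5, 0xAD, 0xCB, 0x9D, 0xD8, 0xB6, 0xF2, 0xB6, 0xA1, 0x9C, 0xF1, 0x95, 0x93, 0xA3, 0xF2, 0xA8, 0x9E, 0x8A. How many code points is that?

Byte at offset 0: 0xE5 = 11100101 → 3-byte char (#1). Advance 3.
Byte at offset 3: 0xE4 = 11100100 → 3-byte char (#2). Advance 3.
Byte at offset 6: 0xCB = 11001011 → 2-byte char (#3). Advance 2.
Byte at offset 8: 0xD8 = 11011000 → 2-byte char (#4). Advance 2.
Byte at offset 10: 0xF2 = 11110010 → 4-byte char (#5). Advance 4.
Byte at offset 14: 0xF1 = 11110001 → 4-byte char (#6). Advance 4.
Byte at offset 18: 0xF2 = 11110010 → 4-byte char (#7). Advance 4.
Reached end at offset 22 after 7 code points.

7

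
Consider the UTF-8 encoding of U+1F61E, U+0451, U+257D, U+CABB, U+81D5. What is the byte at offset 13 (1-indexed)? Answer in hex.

0xE8

1-indexed offset 13 is 0-indexed offset 12.
U+1F61E → 4-byte form F0 9F 98 9E at offsets 0–3.
U+0451 → 2-byte form D1 91 at offsets 4–5.
U+257D → 3-byte form E2 95 BD at offsets 6–8.
U+CABB → 3-byte form EC AA BB at offsets 9–11.
U+81D5 → 3-byte form E8 87 95 at offsets 12–14.
Offset 12 falls in char 5's range; it's byte 1 of E8 87 95 = 0xE8.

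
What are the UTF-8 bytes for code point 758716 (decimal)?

U+B93BC = 0xB93BC = 758716 decimal. In range U+10000–U+10FFFF → 4-byte form: 11110xxx 10xxxxxx 10xxxxxx 10xxxxxx.
Binary (21 bits): 010111001001110111100.
Split 3+6+6+6: 010 | 111001 | 001110 | 111100.
Byte 1: 11110010 = 0xF2.
Byte 2: 10111001 = 0xB9.
Byte 3: 10001110 = 0x8E.
Byte 4: 10111100 = 0xBC.

F2 B9 8E BC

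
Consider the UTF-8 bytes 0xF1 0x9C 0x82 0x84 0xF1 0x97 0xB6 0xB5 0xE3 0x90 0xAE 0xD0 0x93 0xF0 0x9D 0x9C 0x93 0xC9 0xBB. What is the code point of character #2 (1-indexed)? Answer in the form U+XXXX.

U+57DB5

Offset 0: leading byte 0xF1 = 11110001 → 4-byte char #1 = F1 9C 82 84.
Offset 4: leading byte 0xF1 = 11110001 → 4-byte char #2 = F1 97 B6 B5.
Leading byte 0xF1 = 11110001 matches 11110xxx → 4-byte sequence.
Byte 1: 0xF1 = 11110001, payload 001 (3 bits).
Byte 2: 0x97 = 10010111 (10xxxxxx ✓), payload 010111.
Byte 3: 0xB6 = 10110110 (10xxxxxx ✓), payload 110110.
Byte 4: 0xB5 = 10110101 (10xxxxxx ✓), payload 110101.
Concatenate: 001010111110110110101 = 0x57DB5 (21 bits → U+57DB5).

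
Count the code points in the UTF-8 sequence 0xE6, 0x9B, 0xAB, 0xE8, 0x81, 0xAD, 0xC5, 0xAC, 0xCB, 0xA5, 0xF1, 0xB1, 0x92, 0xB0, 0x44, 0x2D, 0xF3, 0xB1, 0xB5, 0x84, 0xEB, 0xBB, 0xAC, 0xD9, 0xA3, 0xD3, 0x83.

11

Byte at offset 0: 0xE6 = 11100110 → 3-byte char (#1). Advance 3.
Byte at offset 3: 0xE8 = 11101000 → 3-byte char (#2). Advance 3.
Byte at offset 6: 0xC5 = 11000101 → 2-byte char (#3). Advance 2.
Byte at offset 8: 0xCB = 11001011 → 2-byte char (#4). Advance 2.
Byte at offset 10: 0xF1 = 11110001 → 4-byte char (#5). Advance 4.
Byte at offset 14: 0x44 = 01000100 → 1-byte char (#6). Advance 1.
Byte at offset 15: 0x2D = 00101101 → 1-byte char (#7). Advance 1.
Byte at offset 16: 0xF3 = 11110011 → 4-byte char (#8). Advance 4.
Byte at offset 20: 0xEB = 11101011 → 3-byte char (#9). Advance 3.
Byte at offset 23: 0xD9 = 11011001 → 2-byte char (#10). Advance 2.
Byte at offset 25: 0xD3 = 11010011 → 2-byte char (#11). Advance 2.
Reached end at offset 27 after 11 code points.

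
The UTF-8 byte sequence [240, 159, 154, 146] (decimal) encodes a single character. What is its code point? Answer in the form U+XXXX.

U+1F692

Leading byte 0xF0 = 11110000 matches 11110xxx → 4-byte sequence.
Byte 1: 0xF0 = 11110000, payload 000 (3 bits).
Byte 2: 0x9F = 10011111 (10xxxxxx ✓), payload 011111.
Byte 3: 0x9A = 10011010 (10xxxxxx ✓), payload 011010.
Byte 4: 0x92 = 10010010 (10xxxxxx ✓), payload 010010.
Concatenate: 000011111011010010010 = 0x1F692 (21 bits → U+1F692).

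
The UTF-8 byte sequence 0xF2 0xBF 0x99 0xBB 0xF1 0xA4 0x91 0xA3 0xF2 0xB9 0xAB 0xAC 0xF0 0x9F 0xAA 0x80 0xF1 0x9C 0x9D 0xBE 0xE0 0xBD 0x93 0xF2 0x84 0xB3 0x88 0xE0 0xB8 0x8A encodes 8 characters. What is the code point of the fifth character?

U+5C77E

Offset 0: leading byte 0xF2 = 11110010 → 4-byte char #1 = F2 BF 99 BB.
Offset 4: leading byte 0xF1 = 11110001 → 4-byte char #2 = F1 A4 91 A3.
Offset 8: leading byte 0xF2 = 11110010 → 4-byte char #3 = F2 B9 AB AC.
Offset 12: leading byte 0xF0 = 11110000 → 4-byte char #4 = F0 9F AA 80.
Offset 16: leading byte 0xF1 = 11110001 → 4-byte char #5 = F1 9C 9D BE.
Leading byte 0xF1 = 11110001 matches 11110xxx → 4-byte sequence.
Byte 1: 0xF1 = 11110001, payload 001 (3 bits).
Byte 2: 0x9C = 10011100 (10xxxxxx ✓), payload 011100.
Byte 3: 0x9D = 10011101 (10xxxxxx ✓), payload 011101.
Byte 4: 0xBE = 10111110 (10xxxxxx ✓), payload 111110.
Concatenate: 001011100011101111110 = 0x5C77E (21 bits → U+5C77E).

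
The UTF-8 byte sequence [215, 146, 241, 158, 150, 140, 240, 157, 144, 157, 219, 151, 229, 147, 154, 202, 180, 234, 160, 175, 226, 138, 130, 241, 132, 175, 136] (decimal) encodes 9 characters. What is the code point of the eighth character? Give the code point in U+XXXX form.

Offset 0: leading byte 0xD7 = 11010111 → 2-byte char #1 = D7 92.
Offset 2: leading byte 0xF1 = 11110001 → 4-byte char #2 = F1 9E 96 8C.
Offset 6: leading byte 0xF0 = 11110000 → 4-byte char #3 = F0 9D 90 9D.
Offset 10: leading byte 0xDB = 11011011 → 2-byte char #4 = DB 97.
Offset 12: leading byte 0xE5 = 11100101 → 3-byte char #5 = E5 93 9A.
Offset 15: leading byte 0xCA = 11001010 → 2-byte char #6 = CA B4.
Offset 17: leading byte 0xEA = 11101010 → 3-byte char #7 = EA A0 AF.
Offset 20: leading byte 0xE2 = 11100010 → 3-byte char #8 = E2 8A 82.
Leading byte 0xE2 = 11100010 matches 1110xxxx → 3-byte sequence.
Byte 1: 0xE2 = 11100010, payload 0010 (4 bits).
Byte 2: 0x8A = 10001010 (10xxxxxx ✓), payload 001010.
Byte 3: 0x82 = 10000010 (10xxxxxx ✓), payload 000010.
Concatenate: 0010001010000010 = 0x2282 (16 bits → U+2282).

U+2282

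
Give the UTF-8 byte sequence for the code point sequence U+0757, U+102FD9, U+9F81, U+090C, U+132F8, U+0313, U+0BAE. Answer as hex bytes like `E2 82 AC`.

DD 97 F4 82 BF 99 E9 BE 81 E0 A4 8C F0 93 8B B8 CC 93 E0 AE AE

U+0757: 2-byte form → DD 97.
U+102FD9: 4-byte form → F4 82 BF 99.
U+9F81: 3-byte form → E9 BE 81.
U+090C: 3-byte form → E0 A4 8C.
U+132F8: 4-byte form → F0 93 8B B8.
U+0313: 2-byte form → CC 93.
U+0BAE: 3-byte form → E0 AE AE.
Concatenated (21 bytes): DD 97 F4 82 BF 99 E9 BE 81 E0 A4 8C F0 93 8B B8 CC 93 E0 AE AE.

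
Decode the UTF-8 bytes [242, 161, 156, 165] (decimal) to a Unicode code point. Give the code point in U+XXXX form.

U+A1725

Leading byte 0xF2 = 11110010 matches 11110xxx → 4-byte sequence.
Byte 1: 0xF2 = 11110010, payload 010 (3 bits).
Byte 2: 0xA1 = 10100001 (10xxxxxx ✓), payload 100001.
Byte 3: 0x9C = 10011100 (10xxxxxx ✓), payload 011100.
Byte 4: 0xA5 = 10100101 (10xxxxxx ✓), payload 100101.
Concatenate: 010100001011100100101 = 0xA1725 (21 bits → U+A1725).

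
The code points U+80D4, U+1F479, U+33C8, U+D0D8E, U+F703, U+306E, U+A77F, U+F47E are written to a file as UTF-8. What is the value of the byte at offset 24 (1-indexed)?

1-indexed offset 24 is 0-indexed offset 23.
U+80D4 → 3-byte form E8 83 94 at offsets 0–2.
U+1F479 → 4-byte form F0 9F 91 B9 at offsets 3–6.
U+33C8 → 3-byte form E3 8F 88 at offsets 7–9.
U+D0D8E → 4-byte form F3 90 B6 8E at offsets 10–13.
U+F703 → 3-byte form EF 9C 83 at offsets 14–16.
U+306E → 3-byte form E3 81 AE at offsets 17–19.
U+A77F → 3-byte form EA 9D BF at offsets 20–22.
U+F47E → 3-byte form EF 91 BE at offsets 23–25.
Offset 23 falls in char 8's range; it's byte 1 of EF 91 BE = 0xEF.

0xEF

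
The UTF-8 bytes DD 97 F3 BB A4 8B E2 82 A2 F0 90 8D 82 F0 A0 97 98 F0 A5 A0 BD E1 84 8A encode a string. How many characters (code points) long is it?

7

Byte at offset 0: 0xDD = 11011101 → 2-byte char (#1). Advance 2.
Byte at offset 2: 0xF3 = 11110011 → 4-byte char (#2). Advance 4.
Byte at offset 6: 0xE2 = 11100010 → 3-byte char (#3). Advance 3.
Byte at offset 9: 0xF0 = 11110000 → 4-byte char (#4). Advance 4.
Byte at offset 13: 0xF0 = 11110000 → 4-byte char (#5). Advance 4.
Byte at offset 17: 0xF0 = 11110000 → 4-byte char (#6). Advance 4.
Byte at offset 21: 0xE1 = 11100001 → 3-byte char (#7). Advance 3.
Reached end at offset 24 after 7 code points.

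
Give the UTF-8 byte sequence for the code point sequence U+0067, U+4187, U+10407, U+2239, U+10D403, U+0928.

67 E4 86 87 F0 90 90 87 E2 88 B9 F4 8D 90 83 E0 A4 A8

U+0067: 1-byte form → 67.
U+4187: 3-byte form → E4 86 87.
U+10407: 4-byte form → F0 90 90 87.
U+2239: 3-byte form → E2 88 B9.
U+10D403: 4-byte form → F4 8D 90 83.
U+0928: 3-byte form → E0 A4 A8.
Concatenated (18 bytes): 67 E4 86 87 F0 90 90 87 E2 88 B9 F4 8D 90 83 E0 A4 A8.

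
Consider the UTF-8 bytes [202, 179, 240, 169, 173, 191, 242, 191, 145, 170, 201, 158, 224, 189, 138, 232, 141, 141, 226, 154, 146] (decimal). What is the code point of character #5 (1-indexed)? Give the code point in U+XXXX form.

Offset 0: leading byte 0xCA = 11001010 → 2-byte char #1 = CA B3.
Offset 2: leading byte 0xF0 = 11110000 → 4-byte char #2 = F0 A9 AD BF.
Offset 6: leading byte 0xF2 = 11110010 → 4-byte char #3 = F2 BF 91 AA.
Offset 10: leading byte 0xC9 = 11001001 → 2-byte char #4 = C9 9E.
Offset 12: leading byte 0xE0 = 11100000 → 3-byte char #5 = E0 BD 8A.
Leading byte 0xE0 = 11100000 matches 1110xxxx → 3-byte sequence.
Byte 1: 0xE0 = 11100000, payload 0000 (4 bits).
Byte 2: 0xBD = 10111101 (10xxxxxx ✓), payload 111101.
Byte 3: 0x8A = 10001010 (10xxxxxx ✓), payload 001010.
Concatenate: 0000111101001010 = 0xF4A (16 bits → U+0F4A).

U+0F4A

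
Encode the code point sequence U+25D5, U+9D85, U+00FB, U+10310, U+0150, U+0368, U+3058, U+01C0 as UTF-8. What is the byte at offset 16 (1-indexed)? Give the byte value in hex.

1-indexed offset 16 is 0-indexed offset 15.
U+25D5 → 3-byte form E2 97 95 at offsets 0–2.
U+9D85 → 3-byte form E9 B6 85 at offsets 3–5.
U+00FB → 2-byte form C3 BB at offsets 6–7.
U+10310 → 4-byte form F0 90 8C 90 at offsets 8–11.
U+0150 → 2-byte form C5 90 at offsets 12–13.
U+0368 → 2-byte form CD A8 at offsets 14–15.
Offset 15 falls in char 6's range; it's byte 2 of CD A8 = 0xA8.

0xA8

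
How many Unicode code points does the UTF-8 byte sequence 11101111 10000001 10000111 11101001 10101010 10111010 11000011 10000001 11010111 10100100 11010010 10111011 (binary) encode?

Byte at offset 0: 0xEF = 11101111 → 3-byte char (#1). Advance 3.
Byte at offset 3: 0xE9 = 11101001 → 3-byte char (#2). Advance 3.
Byte at offset 6: 0xC3 = 11000011 → 2-byte char (#3). Advance 2.
Byte at offset 8: 0xD7 = 11010111 → 2-byte char (#4). Advance 2.
Byte at offset 10: 0xD2 = 11010010 → 2-byte char (#5). Advance 2.
Reached end at offset 12 after 5 code points.

5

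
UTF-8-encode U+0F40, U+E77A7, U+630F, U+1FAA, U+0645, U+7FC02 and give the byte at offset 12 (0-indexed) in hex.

U+0F40 → 3-byte form E0 BD 80 at offsets 0–2.
U+E77A7 → 4-byte form F3 A7 9E A7 at offsets 3–6.
U+630F → 3-byte form E6 8C 8F at offsets 7–9.
U+1FAA → 3-byte form E1 BE AA at offsets 10–12.
Offset 12 falls in char 4's range; it's byte 3 of E1 BE AA = 0xAA.

0xAA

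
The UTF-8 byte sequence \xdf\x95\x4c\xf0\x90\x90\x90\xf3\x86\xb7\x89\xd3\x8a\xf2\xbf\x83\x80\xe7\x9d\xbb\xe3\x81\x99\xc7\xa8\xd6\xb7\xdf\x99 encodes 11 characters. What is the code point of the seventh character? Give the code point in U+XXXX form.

Offset 0: leading byte 0xDF = 11011111 → 2-byte char #1 = DF 95.
Offset 2: leading byte 0x4C = 01001100 → 1-byte char #2 = 4C.
Offset 3: leading byte 0xF0 = 11110000 → 4-byte char #3 = F0 90 90 90.
Offset 7: leading byte 0xF3 = 11110011 → 4-byte char #4 = F3 86 B7 89.
Offset 11: leading byte 0xD3 = 11010011 → 2-byte char #5 = D3 8A.
Offset 13: leading byte 0xF2 = 11110010 → 4-byte char #6 = F2 BF 83 80.
Offset 17: leading byte 0xE7 = 11100111 → 3-byte char #7 = E7 9D BB.
Leading byte 0xE7 = 11100111 matches 1110xxxx → 3-byte sequence.
Byte 1: 0xE7 = 11100111, payload 0111 (4 bits).
Byte 2: 0x9D = 10011101 (10xxxxxx ✓), payload 011101.
Byte 3: 0xBB = 10111011 (10xxxxxx ✓), payload 111011.
Concatenate: 0111011101111011 = 0x777B (16 bits → U+777B).

U+777B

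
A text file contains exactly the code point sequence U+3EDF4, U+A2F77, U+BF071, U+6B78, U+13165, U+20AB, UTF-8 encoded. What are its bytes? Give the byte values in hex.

F0 BE B7 B4 F2 A2 BD B7 F2 BF 81 B1 E6 AD B8 F0 93 85 A5 E2 82 AB

U+3EDF4: 4-byte form → F0 BE B7 B4.
U+A2F77: 4-byte form → F2 A2 BD B7.
U+BF071: 4-byte form → F2 BF 81 B1.
U+6B78: 3-byte form → E6 AD B8.
U+13165: 4-byte form → F0 93 85 A5.
U+20AB: 3-byte form → E2 82 AB.
Concatenated (22 bytes): F0 BE B7 B4 F2 A2 BD B7 F2 BF 81 B1 E6 AD B8 F0 93 85 A5 E2 82 AB.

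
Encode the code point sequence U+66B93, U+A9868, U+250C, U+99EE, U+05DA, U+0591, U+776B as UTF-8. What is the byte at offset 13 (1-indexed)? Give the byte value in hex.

1-indexed offset 13 is 0-indexed offset 12.
U+66B93 → 4-byte form F1 A6 AE 93 at offsets 0–3.
U+A9868 → 4-byte form F2 A9 A1 A8 at offsets 4–7.
U+250C → 3-byte form E2 94 8C at offsets 8–10.
U+99EE → 3-byte form E9 A7 AE at offsets 11–13.
Offset 12 falls in char 4's range; it's byte 2 of E9 A7 AE = 0xA7.

0xA7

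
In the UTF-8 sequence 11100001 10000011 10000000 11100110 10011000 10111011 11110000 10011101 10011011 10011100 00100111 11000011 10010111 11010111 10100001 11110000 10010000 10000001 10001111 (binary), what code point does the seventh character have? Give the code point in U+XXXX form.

U+1004F

Offset 0: leading byte 0xE1 = 11100001 → 3-byte char #1 = E1 83 80.
Offset 3: leading byte 0xE6 = 11100110 → 3-byte char #2 = E6 98 BB.
Offset 6: leading byte 0xF0 = 11110000 → 4-byte char #3 = F0 9D 9B 9C.
Offset 10: leading byte 0x27 = 00100111 → 1-byte char #4 = 27.
Offset 11: leading byte 0xC3 = 11000011 → 2-byte char #5 = C3 97.
Offset 13: leading byte 0xD7 = 11010111 → 2-byte char #6 = D7 A1.
Offset 15: leading byte 0xF0 = 11110000 → 4-byte char #7 = F0 90 81 8F.
Leading byte 0xF0 = 11110000 matches 11110xxx → 4-byte sequence.
Byte 1: 0xF0 = 11110000, payload 000 (3 bits).
Byte 2: 0x90 = 10010000 (10xxxxxx ✓), payload 010000.
Byte 3: 0x81 = 10000001 (10xxxxxx ✓), payload 000001.
Byte 4: 0x8F = 10001111 (10xxxxxx ✓), payload 001111.
Concatenate: 000010000000001001111 = 0x1004F (21 bits → U+1004F).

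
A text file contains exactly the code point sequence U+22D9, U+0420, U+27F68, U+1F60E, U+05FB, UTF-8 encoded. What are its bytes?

E2 8B 99 D0 A0 F0 A7 BD A8 F0 9F 98 8E D7 BB

U+22D9: 3-byte form → E2 8B 99.
U+0420: 2-byte form → D0 A0.
U+27F68: 4-byte form → F0 A7 BD A8.
U+1F60E: 4-byte form → F0 9F 98 8E.
U+05FB: 2-byte form → D7 BB.
Concatenated (15 bytes): E2 8B 99 D0 A0 F0 A7 BD A8 F0 9F 98 8E D7 BB.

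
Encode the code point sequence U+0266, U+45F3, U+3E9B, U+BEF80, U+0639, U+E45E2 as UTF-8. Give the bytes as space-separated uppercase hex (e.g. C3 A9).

C9 A6 E4 97 B3 E3 BA 9B F2 BE BE 80 D8 B9 F3 A4 97 A2

U+0266: 2-byte form → C9 A6.
U+45F3: 3-byte form → E4 97 B3.
U+3E9B: 3-byte form → E3 BA 9B.
U+BEF80: 4-byte form → F2 BE BE 80.
U+0639: 2-byte form → D8 B9.
U+E45E2: 4-byte form → F3 A4 97 A2.
Concatenated (18 bytes): C9 A6 E4 97 B3 E3 BA 9B F2 BE BE 80 D8 B9 F3 A4 97 A2.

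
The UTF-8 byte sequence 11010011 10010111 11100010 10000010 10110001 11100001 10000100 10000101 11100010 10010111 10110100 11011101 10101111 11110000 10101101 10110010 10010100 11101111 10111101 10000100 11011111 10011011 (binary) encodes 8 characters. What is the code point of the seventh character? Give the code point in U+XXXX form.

U+FF44

Offset 0: leading byte 0xD3 = 11010011 → 2-byte char #1 = D3 97.
Offset 2: leading byte 0xE2 = 11100010 → 3-byte char #2 = E2 82 B1.
Offset 5: leading byte 0xE1 = 11100001 → 3-byte char #3 = E1 84 85.
Offset 8: leading byte 0xE2 = 11100010 → 3-byte char #4 = E2 97 B4.
Offset 11: leading byte 0xDD = 11011101 → 2-byte char #5 = DD AF.
Offset 13: leading byte 0xF0 = 11110000 → 4-byte char #6 = F0 AD B2 94.
Offset 17: leading byte 0xEF = 11101111 → 3-byte char #7 = EF BD 84.
Leading byte 0xEF = 11101111 matches 1110xxxx → 3-byte sequence.
Byte 1: 0xEF = 11101111, payload 1111 (4 bits).
Byte 2: 0xBD = 10111101 (10xxxxxx ✓), payload 111101.
Byte 3: 0x84 = 10000100 (10xxxxxx ✓), payload 000100.
Concatenate: 1111111101000100 = 0xFF44 (16 bits → U+FF44).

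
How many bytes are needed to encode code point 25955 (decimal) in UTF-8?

3

U+6563 = 0x6563. UTF-8 uses 1 byte below 0x80, 2 below 0x800, 3 below 0x10000, 4 up to 0x10FFFF. 0x6563 is in U+0800–U+FFFF → 3 bytes.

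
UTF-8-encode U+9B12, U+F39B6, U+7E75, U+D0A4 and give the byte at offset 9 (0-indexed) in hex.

0xB5

U+9B12 → 3-byte form E9 AC 92 at offsets 0–2.
U+F39B6 → 4-byte form F3 B3 A6 B6 at offsets 3–6.
U+7E75 → 3-byte form E7 B9 B5 at offsets 7–9.
Offset 9 falls in char 3's range; it's byte 3 of E7 B9 B5 = 0xB5.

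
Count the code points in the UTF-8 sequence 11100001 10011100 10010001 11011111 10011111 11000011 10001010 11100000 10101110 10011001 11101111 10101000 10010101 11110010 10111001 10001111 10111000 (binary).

6

Byte at offset 0: 0xE1 = 11100001 → 3-byte char (#1). Advance 3.
Byte at offset 3: 0xDF = 11011111 → 2-byte char (#2). Advance 2.
Byte at offset 5: 0xC3 = 11000011 → 2-byte char (#3). Advance 2.
Byte at offset 7: 0xE0 = 11100000 → 3-byte char (#4). Advance 3.
Byte at offset 10: 0xEF = 11101111 → 3-byte char (#5). Advance 3.
Byte at offset 13: 0xF2 = 11110010 → 4-byte char (#6). Advance 4.
Reached end at offset 17 after 6 code points.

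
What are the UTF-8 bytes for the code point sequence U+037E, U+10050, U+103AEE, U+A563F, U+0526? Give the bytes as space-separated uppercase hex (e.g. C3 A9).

CD BE F0 90 81 90 F4 83 AB AE F2 A5 98 BF D4 A6

U+037E: 2-byte form → CD BE.
U+10050: 4-byte form → F0 90 81 90.
U+103AEE: 4-byte form → F4 83 AB AE.
U+A563F: 4-byte form → F2 A5 98 BF.
U+0526: 2-byte form → D4 A6.
Concatenated (16 bytes): CD BE F0 90 81 90 F4 83 AB AE F2 A5 98 BF D4 A6.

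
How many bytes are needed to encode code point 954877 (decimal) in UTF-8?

U+E91FD = 0xE91FD. UTF-8 uses 1 byte below 0x80, 2 below 0x800, 3 below 0x10000, 4 up to 0x10FFFF. 0xE91FD is in U+10000–U+10FFFF → 4 bytes.

4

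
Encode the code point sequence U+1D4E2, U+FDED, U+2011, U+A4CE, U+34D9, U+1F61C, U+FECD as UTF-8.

U+1D4E2: 4-byte form → F0 9D 93 A2.
U+FDED: 3-byte form → EF B7 AD.
U+2011: 3-byte form → E2 80 91.
U+A4CE: 3-byte form → EA 93 8E.
U+34D9: 3-byte form → E3 93 99.
U+1F61C: 4-byte form → F0 9F 98 9C.
U+FECD: 3-byte form → EF BB 8D.
Concatenated (23 bytes): F0 9D 93 A2 EF B7 AD E2 80 91 EA 93 8E E3 93 99 F0 9F 98 9C EF BB 8D.

F0 9D 93 A2 EF B7 AD E2 80 91 EA 93 8E E3 93 99 F0 9F 98 9C EF BB 8D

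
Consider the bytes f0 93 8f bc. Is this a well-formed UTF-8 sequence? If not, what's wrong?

Leading byte 0xF0 = 11110000 → 4-byte form.
Continuation bytes 0x93=10010011, 0x8F=10001111, 0xBC=10111100 all match 10xxxxxx.
Decoded value 0x133FC is ≥ 0x10000 (shortest form) and not a surrogate.

valid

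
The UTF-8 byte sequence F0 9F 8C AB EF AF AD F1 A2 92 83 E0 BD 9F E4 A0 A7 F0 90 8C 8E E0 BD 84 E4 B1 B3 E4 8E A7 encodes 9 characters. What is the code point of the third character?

Offset 0: leading byte 0xF0 = 11110000 → 4-byte char #1 = F0 9F 8C AB.
Offset 4: leading byte 0xEF = 11101111 → 3-byte char #2 = EF AF AD.
Offset 7: leading byte 0xF1 = 11110001 → 4-byte char #3 = F1 A2 92 83.
Leading byte 0xF1 = 11110001 matches 11110xxx → 4-byte sequence.
Byte 1: 0xF1 = 11110001, payload 001 (3 bits).
Byte 2: 0xA2 = 10100010 (10xxxxxx ✓), payload 100010.
Byte 3: 0x92 = 10010010 (10xxxxxx ✓), payload 010010.
Byte 4: 0x83 = 10000011 (10xxxxxx ✓), payload 000011.
Concatenate: 001100010010010000011 = 0x62483 (21 bits → U+62483).

U+62483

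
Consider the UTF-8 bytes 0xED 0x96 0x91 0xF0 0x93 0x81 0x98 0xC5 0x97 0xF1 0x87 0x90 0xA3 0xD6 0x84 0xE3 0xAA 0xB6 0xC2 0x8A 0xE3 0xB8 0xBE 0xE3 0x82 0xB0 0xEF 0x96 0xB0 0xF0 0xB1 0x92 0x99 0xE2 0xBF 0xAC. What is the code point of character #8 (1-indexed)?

U+3E3E

Offset 0: leading byte 0xED = 11101101 → 3-byte char #1 = ED 96 91.
Offset 3: leading byte 0xF0 = 11110000 → 4-byte char #2 = F0 93 81 98.
Offset 7: leading byte 0xC5 = 11000101 → 2-byte char #3 = C5 97.
Offset 9: leading byte 0xF1 = 11110001 → 4-byte char #4 = F1 87 90 A3.
Offset 13: leading byte 0xD6 = 11010110 → 2-byte char #5 = D6 84.
Offset 15: leading byte 0xE3 = 11100011 → 3-byte char #6 = E3 AA B6.
Offset 18: leading byte 0xC2 = 11000010 → 2-byte char #7 = C2 8A.
Offset 20: leading byte 0xE3 = 11100011 → 3-byte char #8 = E3 B8 BE.
Leading byte 0xE3 = 11100011 matches 1110xxxx → 3-byte sequence.
Byte 1: 0xE3 = 11100011, payload 0011 (4 bits).
Byte 2: 0xB8 = 10111000 (10xxxxxx ✓), payload 111000.
Byte 3: 0xBE = 10111110 (10xxxxxx ✓), payload 111110.
Concatenate: 0011111000111110 = 0x3E3E (16 bits → U+3E3E).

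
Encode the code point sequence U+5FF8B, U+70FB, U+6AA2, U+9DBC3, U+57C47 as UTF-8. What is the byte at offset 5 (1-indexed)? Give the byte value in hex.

0xE7

1-indexed offset 5 is 0-indexed offset 4.
U+5FF8B → 4-byte form F1 9F BE 8B at offsets 0–3.
U+70FB → 3-byte form E7 83 BB at offsets 4–6.
Offset 4 falls in char 2's range; it's byte 1 of E7 83 BB = 0xE7.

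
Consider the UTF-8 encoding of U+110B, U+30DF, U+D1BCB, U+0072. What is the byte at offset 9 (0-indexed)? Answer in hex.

0x8B

U+110B → 3-byte form E1 84 8B at offsets 0–2.
U+30DF → 3-byte form E3 83 9F at offsets 3–5.
U+D1BCB → 4-byte form F3 91 AF 8B at offsets 6–9.
Offset 9 falls in char 3's range; it's byte 4 of F3 91 AF 8B = 0x8B.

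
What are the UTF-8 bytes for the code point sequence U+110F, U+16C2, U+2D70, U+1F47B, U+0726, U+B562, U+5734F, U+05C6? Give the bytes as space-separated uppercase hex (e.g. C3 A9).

E1 84 8F E1 9B 82 E2 B5 B0 F0 9F 91 BB DC A6 EB 95 A2 F1 97 8D 8F D7 86

U+110F: 3-byte form → E1 84 8F.
U+16C2: 3-byte form → E1 9B 82.
U+2D70: 3-byte form → E2 B5 B0.
U+1F47B: 4-byte form → F0 9F 91 BB.
U+0726: 2-byte form → DC A6.
U+B562: 3-byte form → EB 95 A2.
U+5734F: 4-byte form → F1 97 8D 8F.
U+05C6: 2-byte form → D7 86.
Concatenated (24 bytes): E1 84 8F E1 9B 82 E2 B5 B0 F0 9F 91 BB DC A6 EB 95 A2 F1 97 8D 8F D7 86.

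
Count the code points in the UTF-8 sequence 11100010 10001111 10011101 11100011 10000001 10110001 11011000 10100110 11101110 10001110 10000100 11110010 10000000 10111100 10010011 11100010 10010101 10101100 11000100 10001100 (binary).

7

Byte at offset 0: 0xE2 = 11100010 → 3-byte char (#1). Advance 3.
Byte at offset 3: 0xE3 = 11100011 → 3-byte char (#2). Advance 3.
Byte at offset 6: 0xD8 = 11011000 → 2-byte char (#3). Advance 2.
Byte at offset 8: 0xEE = 11101110 → 3-byte char (#4). Advance 3.
Byte at offset 11: 0xF2 = 11110010 → 4-byte char (#5). Advance 4.
Byte at offset 15: 0xE2 = 11100010 → 3-byte char (#6). Advance 3.
Byte at offset 18: 0xC4 = 11000100 → 2-byte char (#7). Advance 2.
Reached end at offset 20 after 7 code points.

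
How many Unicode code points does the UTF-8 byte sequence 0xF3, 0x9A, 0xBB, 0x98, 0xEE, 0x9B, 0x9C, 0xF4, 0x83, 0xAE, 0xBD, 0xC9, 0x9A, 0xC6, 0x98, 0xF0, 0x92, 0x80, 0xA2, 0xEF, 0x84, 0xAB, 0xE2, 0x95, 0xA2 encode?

8

Byte at offset 0: 0xF3 = 11110011 → 4-byte char (#1). Advance 4.
Byte at offset 4: 0xEE = 11101110 → 3-byte char (#2). Advance 3.
Byte at offset 7: 0xF4 = 11110100 → 4-byte char (#3). Advance 4.
Byte at offset 11: 0xC9 = 11001001 → 2-byte char (#4). Advance 2.
Byte at offset 13: 0xC6 = 11000110 → 2-byte char (#5). Advance 2.
Byte at offset 15: 0xF0 = 11110000 → 4-byte char (#6). Advance 4.
Byte at offset 19: 0xEF = 11101111 → 3-byte char (#7). Advance 3.
Byte at offset 22: 0xE2 = 11100010 → 3-byte char (#8). Advance 3.
Reached end at offset 25 after 8 code points.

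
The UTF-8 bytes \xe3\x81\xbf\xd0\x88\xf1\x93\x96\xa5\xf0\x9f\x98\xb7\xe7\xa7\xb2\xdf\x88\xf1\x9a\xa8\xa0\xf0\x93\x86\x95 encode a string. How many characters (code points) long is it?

8

Byte at offset 0: 0xE3 = 11100011 → 3-byte char (#1). Advance 3.
Byte at offset 3: 0xD0 = 11010000 → 2-byte char (#2). Advance 2.
Byte at offset 5: 0xF1 = 11110001 → 4-byte char (#3). Advance 4.
Byte at offset 9: 0xF0 = 11110000 → 4-byte char (#4). Advance 4.
Byte at offset 13: 0xE7 = 11100111 → 3-byte char (#5). Advance 3.
Byte at offset 16: 0xDF = 11011111 → 2-byte char (#6). Advance 2.
Byte at offset 18: 0xF1 = 11110001 → 4-byte char (#7). Advance 4.
Byte at offset 22: 0xF0 = 11110000 → 4-byte char (#8). Advance 4.
Reached end at offset 26 after 8 code points.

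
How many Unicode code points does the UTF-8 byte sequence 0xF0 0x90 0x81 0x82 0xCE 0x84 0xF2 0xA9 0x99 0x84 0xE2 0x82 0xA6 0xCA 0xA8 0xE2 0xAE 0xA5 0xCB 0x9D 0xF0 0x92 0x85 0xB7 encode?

8

Byte at offset 0: 0xF0 = 11110000 → 4-byte char (#1). Advance 4.
Byte at offset 4: 0xCE = 11001110 → 2-byte char (#2). Advance 2.
Byte at offset 6: 0xF2 = 11110010 → 4-byte char (#3). Advance 4.
Byte at offset 10: 0xE2 = 11100010 → 3-byte char (#4). Advance 3.
Byte at offset 13: 0xCA = 11001010 → 2-byte char (#5). Advance 2.
Byte at offset 15: 0xE2 = 11100010 → 3-byte char (#6). Advance 3.
Byte at offset 18: 0xCB = 11001011 → 2-byte char (#7). Advance 2.
Byte at offset 20: 0xF0 = 11110000 → 4-byte char (#8). Advance 4.
Reached end at offset 24 after 8 code points.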